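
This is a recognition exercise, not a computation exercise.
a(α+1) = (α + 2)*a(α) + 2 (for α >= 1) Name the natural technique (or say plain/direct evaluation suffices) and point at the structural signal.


Method: a summation factor — with the index-dependent coefficient α + 2, dividing by the cumulative product turns the left side into a pure difference.


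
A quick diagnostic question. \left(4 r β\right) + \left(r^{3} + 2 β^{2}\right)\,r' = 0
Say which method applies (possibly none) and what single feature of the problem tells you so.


Method: the exact-equation method — this form is already the differential of something: the matching mixed partials of 4 r β and r^{3} + 2 β^{2} prove it.


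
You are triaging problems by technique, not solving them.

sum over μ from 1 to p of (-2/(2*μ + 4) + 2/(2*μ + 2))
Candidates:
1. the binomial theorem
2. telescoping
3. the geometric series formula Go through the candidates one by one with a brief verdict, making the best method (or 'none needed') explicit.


Technique: telescoping — the piece each term subtracts is 2/(2*μ + 2) advanced by one index, and it reappears with a plus sign leading the following term — the sum collapses to its boundary terms.
- the binomial theorem — no binomial coefficients pair up with complementary powers here.
- telescoping — a fit — the right tool for this form.
- the geometric series formula — the term-to-term ratio drifts with the index — the one thing the geometric formula cannot absorb.


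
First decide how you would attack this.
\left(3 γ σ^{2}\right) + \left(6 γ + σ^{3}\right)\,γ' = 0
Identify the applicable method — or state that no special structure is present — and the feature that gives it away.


Verdict: the exact-equation method — d/dγ of 3 γ σ^{2} equals d/dσ of 6 γ + σ^{3}: the form is a total differential of one potential — integrate it exactly.


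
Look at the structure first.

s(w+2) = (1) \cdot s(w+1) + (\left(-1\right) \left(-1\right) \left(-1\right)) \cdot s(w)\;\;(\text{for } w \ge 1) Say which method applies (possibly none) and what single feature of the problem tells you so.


Method: the characteristic-root method — constant coefficients and linearity mean the ansatz r^w reduces it to solving the characteristic polynomial.


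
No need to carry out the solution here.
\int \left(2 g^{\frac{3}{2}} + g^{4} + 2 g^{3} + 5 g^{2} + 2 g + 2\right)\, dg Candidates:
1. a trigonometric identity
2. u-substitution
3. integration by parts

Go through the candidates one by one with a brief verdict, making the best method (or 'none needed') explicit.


Verdict: no special technique — scan for structure and find none: constant multiples of powers of g, integrate directly.
- a trigonometric identity: there is no trigonometric structure at all — the integrand carries no sine or cosine to rewrite.
- u-substitution — no subexpression of the integrand pairs with its own derivative as a factor — individual terms may offer their own substitutions, but any change of variable covering the whole integral would have to be constructed from outside the expression.
- integration by parts — the integrand does not split as a nonconstant polynomial times an exp, sine, cosine of a linear argument, or logarithm — no polynomial-kernel parts product to differentiate one side of.


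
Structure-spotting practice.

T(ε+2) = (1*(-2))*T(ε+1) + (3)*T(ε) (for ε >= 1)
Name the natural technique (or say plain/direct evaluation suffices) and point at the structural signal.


Best approach: the characteristic-root method — try a geometric ansatz r^ε: constant coefficients turn the recurrence into one polynomial equation in r.


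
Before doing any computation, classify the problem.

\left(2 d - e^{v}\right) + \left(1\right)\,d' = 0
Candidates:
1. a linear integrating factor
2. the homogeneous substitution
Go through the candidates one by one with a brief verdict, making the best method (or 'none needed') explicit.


Diagnosis: a linear integrating factor — first power of d, nonzero forcing: the integrating-factor recipe applies verbatim with p = 2.
- a linear integrating factor — yes — fits the structure here.
- the homogeneous substitution: solved for the derivative, the right side changes under joint scaling of the two variables.


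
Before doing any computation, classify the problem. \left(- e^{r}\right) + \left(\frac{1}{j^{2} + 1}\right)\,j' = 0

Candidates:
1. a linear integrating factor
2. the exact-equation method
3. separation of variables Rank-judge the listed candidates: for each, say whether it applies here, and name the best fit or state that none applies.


Technique: separation of variables — all dependence on the two variables factors apart, the defining separable shape.
- a linear integrating factor: a nonlinear term in the unknown puts this outside the integrating-factor template.
- the exact-equation method — the cross-partial test holds only vacuously — each coefficient lives in its own variable, so the exactness machinery reads no structure the split form does not already show.
- separation of variables: yes — fits the structure here.


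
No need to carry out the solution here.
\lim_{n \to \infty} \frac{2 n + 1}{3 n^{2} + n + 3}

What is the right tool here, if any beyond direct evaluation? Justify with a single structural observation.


Technique: dominant-term comparison — at large n only the top-degree terms survive; compare the leading terms and the limit falls out. l'Hôpital's at-infinity variant applies to the expression viewed as a single quotient; the leading-term comparison is the direct route.


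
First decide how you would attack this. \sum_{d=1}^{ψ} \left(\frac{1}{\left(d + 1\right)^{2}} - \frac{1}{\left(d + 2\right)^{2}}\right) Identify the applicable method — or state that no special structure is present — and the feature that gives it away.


Best approach: telescoping — the generic term is a one-step difference of \frac{1}{\left(d + 1\right)^{2}}, so partial sums shortcut to endpoint evaluation.


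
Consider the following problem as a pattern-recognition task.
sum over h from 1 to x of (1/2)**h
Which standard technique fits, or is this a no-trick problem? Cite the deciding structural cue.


Best approach: the geometric series formula — the ratio of consecutive terms is the constant 1/2, independent of the index — a geometric sum.


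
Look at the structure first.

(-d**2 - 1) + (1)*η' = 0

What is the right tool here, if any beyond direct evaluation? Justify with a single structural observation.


Technique: no special technique — the slope is a function of d alone, so integrate both sides directly.


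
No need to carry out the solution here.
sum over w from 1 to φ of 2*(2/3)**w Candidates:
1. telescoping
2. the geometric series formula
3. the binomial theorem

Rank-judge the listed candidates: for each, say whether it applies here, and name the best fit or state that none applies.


Diagnosis: the geometric series formula — the ratio of consecutive terms is the constant 2/3, independent of the index — a geometric sum.
- telescoping — the terms as presented offer no neighboring cancellation — a telescoping rewrite may exist, but the displayed structure does not hand one over.
- the geometric series formula — applicable, and directly so.
- the binomial theorem: the terms lack the binomial-coefficient-weighted complementary-power pattern of an expansion.


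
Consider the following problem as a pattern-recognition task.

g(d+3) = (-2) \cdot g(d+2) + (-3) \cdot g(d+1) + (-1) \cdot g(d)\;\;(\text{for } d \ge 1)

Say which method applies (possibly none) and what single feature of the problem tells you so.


Verdict: the characteristic-root method — linear, homogeneous, constant coefficients: solutions of the form r^d exist — find the roots of the characteristic polynomial.


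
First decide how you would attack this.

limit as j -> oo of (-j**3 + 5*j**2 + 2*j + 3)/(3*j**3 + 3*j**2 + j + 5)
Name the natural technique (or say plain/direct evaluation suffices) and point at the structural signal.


Diagnosis: dominant-term comparison — as j grows, only the highest-degree terms matter — compare leading terms and read the limit off. l'Hôpital's at-infinity variant applies to the expression viewed as a single quotient; the leading-term comparison is the direct route.


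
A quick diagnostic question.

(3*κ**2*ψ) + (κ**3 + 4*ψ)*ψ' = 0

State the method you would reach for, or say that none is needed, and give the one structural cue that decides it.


Best approach: the exact-equation method — 3*κ**2*ψ and κ**3 + 4*ψ pass the exactness check on the nose, so no integrating factor in κ or ψ is needed at all.


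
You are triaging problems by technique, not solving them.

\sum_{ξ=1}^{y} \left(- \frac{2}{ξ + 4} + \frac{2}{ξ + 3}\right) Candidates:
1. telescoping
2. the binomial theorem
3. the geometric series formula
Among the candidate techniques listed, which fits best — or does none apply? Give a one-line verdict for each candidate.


Method: telescoping — consecutive terms evaluate one function at adjacent indices (\frac{2}{ξ + 3} is its current value): one term's tail is the next term's head, so the chain collapses.
- telescoping: applicable, and directly so.
- the binomial theorem: no binomial coefficients pair up with complementary powers here.
- the geometric series formula: the term-to-term ratio drifts with the index — the one thing the geometric formula cannot absorb.


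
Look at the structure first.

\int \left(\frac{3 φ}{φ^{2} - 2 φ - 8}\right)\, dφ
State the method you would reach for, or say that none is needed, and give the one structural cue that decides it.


Best approach: partial fractions — the denominator φ^{2} - 2 φ - 8 factors, so the quotient decomposes into elementary partial fractions term by term.


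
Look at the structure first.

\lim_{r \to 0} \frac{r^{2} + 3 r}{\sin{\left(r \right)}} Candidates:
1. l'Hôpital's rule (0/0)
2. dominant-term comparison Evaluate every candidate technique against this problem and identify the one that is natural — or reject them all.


Verdict: l'Hôpital's rule (0/0) — the 0/0 form at 0 is the signature situation for l'Hôpital's rule. Expanding numerator and denominator to first order gives the same value — the rule automates exactly that.
- l'Hôpital's rule (0/0) — yes, a natural case for it.
- dominant-term comparison — no ranking of term growth rates resolves the limit here.


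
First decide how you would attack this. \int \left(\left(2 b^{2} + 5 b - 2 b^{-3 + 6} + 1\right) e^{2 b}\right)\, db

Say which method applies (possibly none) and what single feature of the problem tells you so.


Verdict: integration by parts — differentiate (2 b^{2} + 5 b - 2 b^{-3 + 6} + 1), integrate e^{2 b}: each pass lowers the polynomial degree, so parts terminates.


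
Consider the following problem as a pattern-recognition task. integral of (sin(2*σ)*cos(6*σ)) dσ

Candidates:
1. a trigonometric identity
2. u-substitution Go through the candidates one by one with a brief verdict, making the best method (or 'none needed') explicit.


Technique: a trigonometric identity — cross-frequency products like sin(2*σ)*cos(6*σ) are the textbook product-to-sum case — the identity converts them to directly integrable sinusoids.
- a trigonometric identity — yes, a natural case for it.
- u-substitution: no subexpression of the integrand pairs with its own derivative as a factor — individual terms may offer their own substitutions, but any change of variable covering the whole integral would have to be constructed from outside the expression.


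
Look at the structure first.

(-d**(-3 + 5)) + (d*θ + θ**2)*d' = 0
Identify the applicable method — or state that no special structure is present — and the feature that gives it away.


Method: the homogeneous substitution — solved for the derivative, the right side is unchanged under scaling θ and d together — it depends only on the ratio d/θ, so substitute a single ratio variable. A Bernoulli substitution after rearrangement (possibly exchanging dependent and independent variable) is a fair alternative; the homogeneous route works on the equation as it stands.


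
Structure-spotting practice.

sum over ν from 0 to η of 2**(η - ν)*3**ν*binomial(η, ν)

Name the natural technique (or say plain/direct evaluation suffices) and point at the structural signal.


Verdict: the binomial theorem — binomial(η, ν) weighting matched powers of 3 and 2 is the expanded form of (3 + 2)^η — fold it back up.


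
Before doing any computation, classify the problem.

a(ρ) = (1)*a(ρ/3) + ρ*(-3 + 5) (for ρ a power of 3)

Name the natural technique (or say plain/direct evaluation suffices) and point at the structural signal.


Method: the master substitution — the argument shrinks by the factor 3, so measure the index on a logarithmic scale and the recursion becomes a shift.


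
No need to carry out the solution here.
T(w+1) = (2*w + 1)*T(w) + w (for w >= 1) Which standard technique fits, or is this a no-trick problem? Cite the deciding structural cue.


Technique: a summation factor — because the multiplier 2*w + 1 is index-dependent, divide through by its running product and sum the resulting differences.


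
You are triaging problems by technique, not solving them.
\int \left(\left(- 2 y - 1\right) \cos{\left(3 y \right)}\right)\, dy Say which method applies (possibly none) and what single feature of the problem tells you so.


Diagnosis: integration by parts — a polynomial factor - 2 y - 1 multiplies \cos{\left(3 y \right)}; differentiating - 2 y - 1 lowers its degree while \cos{\left(3 y \right)} integrates cleanly, so parts wins.


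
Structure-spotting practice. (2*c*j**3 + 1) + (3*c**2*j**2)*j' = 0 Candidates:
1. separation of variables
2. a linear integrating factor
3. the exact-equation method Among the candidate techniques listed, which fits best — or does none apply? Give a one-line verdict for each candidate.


Technique: the exact-equation method — the cross partial derivatives of 2*c*j**3 + 1 and 3*c**2*j**2 agree, so the left side is the total differential of one potential in c and j.
- separation of variables — the two dependences are entangled, not a clean product of one-variable pieces.
- a linear integrating factor: the unknown enters nonlinearly (through a power, a denominator, or a transcendental function), which the linear integrating-factor recipe cannot absorb as-is — any repair would come from a preliminary substitution, not the factor.
- the exact-equation method — applies; the problem has the shape this method handles.


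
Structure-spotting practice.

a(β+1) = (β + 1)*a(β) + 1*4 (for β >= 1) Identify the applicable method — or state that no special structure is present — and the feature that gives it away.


Diagnosis: a summation factor — because the multiplier β + 1 is index-dependent, divide through by its running product and sum the resulting differences.


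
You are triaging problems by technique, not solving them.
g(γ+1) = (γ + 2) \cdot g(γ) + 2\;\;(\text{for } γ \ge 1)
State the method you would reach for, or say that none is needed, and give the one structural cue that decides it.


Method: a summation factor — it is first-order linear but the coefficient γ + 2 depends on the index, so multiply through by a summation factor to telescope it.


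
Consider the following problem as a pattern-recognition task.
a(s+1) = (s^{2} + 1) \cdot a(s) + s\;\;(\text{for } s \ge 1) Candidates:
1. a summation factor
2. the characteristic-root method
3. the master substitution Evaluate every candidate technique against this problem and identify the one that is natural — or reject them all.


Best approach: a summation factor — one-term recursion with variable weight s^{2} + 1 is solved by product normalization, not by root-finding.
- a summation factor — yes, a natural case for it.
- the characteristic-root method: an index-dependent weight blocks the pure exponential ansatz.
- the master substitution — there is no divide-the-index recursive argument.


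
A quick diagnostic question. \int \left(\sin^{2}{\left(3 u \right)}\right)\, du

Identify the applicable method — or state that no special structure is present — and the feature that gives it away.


Method: a trigonometric identity — apply power reduction to \sin^{2}{\left(3 u \right)}; each application halves the trigonometric degree.


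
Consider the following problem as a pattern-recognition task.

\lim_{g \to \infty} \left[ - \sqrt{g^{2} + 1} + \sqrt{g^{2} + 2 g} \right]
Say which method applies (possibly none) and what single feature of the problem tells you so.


Diagnosis: conjugate multiplication — neither \sqrt{g^{2} + 2 g} nor \sqrt{g^{2} + 1} converges alone, so rewrite their difference as a conjugate-rationalized quotient first.


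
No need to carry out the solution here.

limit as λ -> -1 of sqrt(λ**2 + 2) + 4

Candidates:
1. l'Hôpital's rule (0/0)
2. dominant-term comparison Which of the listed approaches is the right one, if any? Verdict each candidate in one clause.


Diagnosis: no special technique — no zero denominators, no indeterminate clash at -1 — substitute and read off the value.
- l'Hôpital's rule (0/0) — evaluation at the point is determinate, so the rule has nothing to repair.
- dominant-term comparison — this limit is not decided by comparing leading-term growth at infinity.


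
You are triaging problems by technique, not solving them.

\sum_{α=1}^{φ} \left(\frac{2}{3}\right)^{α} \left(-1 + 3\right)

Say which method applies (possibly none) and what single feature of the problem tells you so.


Method: the geometric series formula — check a ratio of consecutive terms: it is \frac{2}{3}, independent of the index, so the geometric formula closes the sum.


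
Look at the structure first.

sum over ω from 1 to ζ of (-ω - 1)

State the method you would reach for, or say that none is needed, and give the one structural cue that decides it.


Technique: no special technique — no ratio, no shift structure, no binomial pattern: sum the constant-multiple powers of ω with known formulas.


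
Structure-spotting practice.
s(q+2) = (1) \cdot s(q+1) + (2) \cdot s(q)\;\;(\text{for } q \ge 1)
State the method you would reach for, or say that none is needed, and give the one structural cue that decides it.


Best approach: the characteristic-root method — the recurrence treats every index alike (constant coefficients, no forcing) — precisely the regime where r^q trials close it.


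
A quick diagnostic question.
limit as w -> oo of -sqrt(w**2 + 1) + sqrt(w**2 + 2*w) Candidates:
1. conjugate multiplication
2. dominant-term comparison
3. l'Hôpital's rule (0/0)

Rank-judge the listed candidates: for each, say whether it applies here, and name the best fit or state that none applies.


Verdict: conjugate multiplication — this difference gives up after one conjugate multiplication — the radical structure cancels against its conjugate.
- conjugate multiplication — yes — fits the structure here.
- dominant-term comparison — no dominant-degree comparison decides it.
- l'Hôpital's rule (0/0) — substitution produces ∞ − ∞ rather than a vanishing quotient; the rule needs a 0/0 ratio to act on.


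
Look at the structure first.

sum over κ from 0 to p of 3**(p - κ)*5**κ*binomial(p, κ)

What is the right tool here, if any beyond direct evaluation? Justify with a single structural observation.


Verdict: the binomial theorem — binomial(p, κ) weighting matched powers of 5 and 3 is the expanded form of (5 + 3)^p — fold it back up.


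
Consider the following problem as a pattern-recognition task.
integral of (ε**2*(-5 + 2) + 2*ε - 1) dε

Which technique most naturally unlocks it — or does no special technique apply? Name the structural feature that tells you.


Technique: no special technique — every term is a constant multiple of a power of ε; term-wise power-rule integration needs no preliminary transformation.


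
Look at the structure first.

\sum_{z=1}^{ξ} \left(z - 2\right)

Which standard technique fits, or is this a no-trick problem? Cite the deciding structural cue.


Best approach: no special technique — every summand is a constant multiple of a power of z — apply the standard power-sum identities one degree at a time.


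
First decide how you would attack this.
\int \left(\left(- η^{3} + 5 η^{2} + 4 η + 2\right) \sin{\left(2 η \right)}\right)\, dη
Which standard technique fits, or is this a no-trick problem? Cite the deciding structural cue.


Technique: integration by parts — differentiate - η^{3} + 5 η^{2} + 4 η + 2, integrate \sin{\left(2 η \right)}: each pass lowers the polynomial degree, so parts terminates.


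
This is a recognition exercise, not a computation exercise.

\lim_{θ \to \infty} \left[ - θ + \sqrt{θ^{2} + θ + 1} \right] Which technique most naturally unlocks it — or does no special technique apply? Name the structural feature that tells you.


Method: conjugate multiplication — neither \sqrt{θ^{2} + θ + 1} nor θ converges alone, so rewrite their difference as a conjugate-rationalized quotient first.


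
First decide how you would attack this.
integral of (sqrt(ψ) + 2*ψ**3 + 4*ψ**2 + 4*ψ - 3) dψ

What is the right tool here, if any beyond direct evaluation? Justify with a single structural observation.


Diagnosis: no special technique — every term is a constant multiple of a power of ψ; term-wise power-rule integration needs no preliminary transformation.


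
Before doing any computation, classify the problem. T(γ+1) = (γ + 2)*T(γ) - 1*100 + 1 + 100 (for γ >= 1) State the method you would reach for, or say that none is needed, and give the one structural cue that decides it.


Verdict: a summation factor — because the multiplier γ + 2 is index-dependent, divide through by its running product and sum the resulting differences.


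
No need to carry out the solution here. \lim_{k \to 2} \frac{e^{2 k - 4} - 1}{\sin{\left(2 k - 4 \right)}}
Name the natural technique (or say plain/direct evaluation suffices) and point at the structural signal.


Verdict: l'Hôpital's rule (0/0) — the 0/0 form at 2 is the signature situation for l'Hôpital's rule. A first-order expansion at the point is an equally standard path; the rule packages it.


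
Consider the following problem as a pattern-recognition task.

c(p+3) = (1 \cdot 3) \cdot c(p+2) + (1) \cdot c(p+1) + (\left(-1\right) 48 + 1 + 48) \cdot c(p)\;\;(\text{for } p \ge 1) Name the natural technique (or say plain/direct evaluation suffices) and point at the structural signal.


Verdict: the characteristic-root method — this is the constant-coefficient homogeneous case — the whole solution in p reduces to a polynomial's roots.


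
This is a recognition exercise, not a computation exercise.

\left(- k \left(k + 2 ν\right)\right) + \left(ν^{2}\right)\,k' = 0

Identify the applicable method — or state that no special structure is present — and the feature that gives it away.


Diagnosis: the homogeneous substitution — the slope's numerator and denominator share total degree; set v = k/ν and the equation drops to separable form. Rearranged, this also fits the Bernoulli template directly; the homogeneous substitution reads the structure without the rearrangement.


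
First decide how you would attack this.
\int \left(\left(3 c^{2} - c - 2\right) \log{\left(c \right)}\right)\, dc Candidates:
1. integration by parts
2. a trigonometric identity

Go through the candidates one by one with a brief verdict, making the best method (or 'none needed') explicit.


Method: integration by parts — \log{\left(c \right)} blocks direct integration but differentiates to something rational — parts with the polynomial factor 3 c^{2} - c - 2 as dv.
- integration by parts: applicable, and directly so.
- a trigonometric identity — with no trigonometric functions present, identity rewriting has no target.


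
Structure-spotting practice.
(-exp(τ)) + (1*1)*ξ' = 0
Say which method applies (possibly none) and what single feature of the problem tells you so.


Technique: no special technique — the slope is a pure function of τ; integrate both sides and be done.


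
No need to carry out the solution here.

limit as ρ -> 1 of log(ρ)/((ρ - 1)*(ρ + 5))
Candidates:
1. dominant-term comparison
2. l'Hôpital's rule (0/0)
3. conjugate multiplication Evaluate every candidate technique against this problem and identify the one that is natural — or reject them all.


Best approach: l'Hôpital's rule (0/0) — numerator and denominator both vanish at 1 — a genuine 0/0 form, which is exactly when l'Hôpital applies. The standard small-argument limits would also carry it; the rule is the systematic route.
- dominant-term comparison: no dominant-degree comparison decides it.
- l'Hôpital's rule (0/0) — applicable, and directly so.
- conjugate multiplication: there is no infinity-minus-infinity radical difference to rationalize.


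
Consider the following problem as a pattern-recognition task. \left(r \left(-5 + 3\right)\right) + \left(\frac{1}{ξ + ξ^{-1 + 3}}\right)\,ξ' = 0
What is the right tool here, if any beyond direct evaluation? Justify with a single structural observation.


Diagnosis: separation of variables — separating collects all ξ-dependence with the derivative and leaves all r-dependence opposite: variables separate. A Bernoulli rewrite would carry it as the equation stands — separating the variables needs no rearrangement either.


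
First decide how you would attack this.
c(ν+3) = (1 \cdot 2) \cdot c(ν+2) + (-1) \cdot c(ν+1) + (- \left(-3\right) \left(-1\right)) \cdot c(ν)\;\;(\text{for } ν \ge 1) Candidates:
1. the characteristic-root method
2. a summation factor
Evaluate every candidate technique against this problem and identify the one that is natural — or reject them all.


Best approach: the characteristic-root method — the recurrence treats every index alike (constant coefficients, no forcing) — precisely the regime where r^ν trials close it.
- the characteristic-root method: a fit — the right tool for this form.
- a summation factor — the recurrence reaches back more than one step, outside the first-order family a summation factor normalizes.


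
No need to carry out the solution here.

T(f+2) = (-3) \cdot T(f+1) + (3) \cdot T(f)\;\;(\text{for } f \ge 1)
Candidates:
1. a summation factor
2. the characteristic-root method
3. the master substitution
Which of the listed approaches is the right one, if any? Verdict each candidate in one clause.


Method: the characteristic-root method — fixed numeric weights on consecutive terms and no forcing term added: the root method in its home territory.
- a summation factor — a summation factor telescopes one-step recursions; this one carries higher-order memory.
- the characteristic-root method: applies; the problem has the shape this method handles.
- the master substitution: the recursive argument is a shift of the index, not a fixed fraction of it.


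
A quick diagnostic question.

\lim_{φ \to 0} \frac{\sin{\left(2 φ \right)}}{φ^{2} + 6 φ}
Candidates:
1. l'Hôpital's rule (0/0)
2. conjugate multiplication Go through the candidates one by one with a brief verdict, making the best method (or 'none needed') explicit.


Verdict: l'Hôpital's rule (0/0) — both numerator and denominator vanish at 0: the genuine 0/0 indeterminate that l'Hôpital exists for. The standard small-argument limits would also carry it; the rule is the systematic route.
- l'Hôpital's rule (0/0): yes, a natural case for it.
- conjugate multiplication: no divergent radical difference is present for a conjugate pair to cancel.


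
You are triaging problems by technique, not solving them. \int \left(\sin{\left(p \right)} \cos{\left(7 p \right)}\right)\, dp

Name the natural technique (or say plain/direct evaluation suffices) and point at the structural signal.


Diagnosis: a trigonometric identity — distinct frequencies under one product (\sin{\left(p \right)} \cos{\left(7 p \right)}): the product-to-sum identity is the systematic route to an integrable form.


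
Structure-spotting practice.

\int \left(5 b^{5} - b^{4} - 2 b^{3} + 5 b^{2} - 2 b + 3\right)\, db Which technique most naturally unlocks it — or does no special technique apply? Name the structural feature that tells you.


Method: no special technique — every term is a constant multiple of a power of b; term-wise power-rule integration needs no preliminary transformation.


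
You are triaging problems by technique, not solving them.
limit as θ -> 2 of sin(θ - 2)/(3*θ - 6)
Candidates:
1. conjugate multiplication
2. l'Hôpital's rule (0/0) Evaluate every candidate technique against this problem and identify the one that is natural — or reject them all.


Verdict: l'Hôpital's rule (0/0) — the 0/0 form at 2 is the signature situation for l'Hôpital's rule. Known elementary limits would finish this too — the rule just bypasses the case analysis.
- conjugate multiplication — there are no radicals in tension whose conjugate would simplify matters.
- l'Hôpital's rule (0/0) — applicable, and directly so.


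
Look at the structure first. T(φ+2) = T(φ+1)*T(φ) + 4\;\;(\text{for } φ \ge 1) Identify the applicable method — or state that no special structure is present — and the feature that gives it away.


Method: no special technique — the unknown enters the rule nonlinearly, not as a weighted sum — no linear method is even well-posed.


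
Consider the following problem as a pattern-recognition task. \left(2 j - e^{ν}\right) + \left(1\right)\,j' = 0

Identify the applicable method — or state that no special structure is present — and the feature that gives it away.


Best approach: a linear integrating factor — j enters only linearly with coefficient 2; multiply by exp of the integral of 2 and the left side becomes one derivative.


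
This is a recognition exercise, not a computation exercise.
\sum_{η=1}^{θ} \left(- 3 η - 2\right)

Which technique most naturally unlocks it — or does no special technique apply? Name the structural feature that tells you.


Verdict: no special technique — this is bookkeeping, not technique: standard formulas for sums of constant-multiple powers of η apply termwise.


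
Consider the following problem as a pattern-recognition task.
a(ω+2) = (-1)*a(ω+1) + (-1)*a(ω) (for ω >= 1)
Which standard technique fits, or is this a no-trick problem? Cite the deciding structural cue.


Method: the characteristic-root method — constant coefficients and linearity mean the ansatz r^ω reduces it to solving the characteristic polynomial.


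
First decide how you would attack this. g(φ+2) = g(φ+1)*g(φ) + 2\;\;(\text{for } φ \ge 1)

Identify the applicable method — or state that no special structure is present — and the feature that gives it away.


Best approach: no special technique — no ansatz, no master substitution, no summation factor survives the nonlinearity here.


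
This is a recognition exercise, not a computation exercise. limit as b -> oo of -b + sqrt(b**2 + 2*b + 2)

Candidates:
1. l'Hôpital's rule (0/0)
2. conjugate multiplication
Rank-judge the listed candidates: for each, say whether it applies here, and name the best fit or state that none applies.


Best approach: conjugate multiplication — infinity minus infinity with a radical in play — multiply by the conjugate so the divergences of sqrt(b**2 + 2*b + 2) and b annihilate.
- l'Hôpital's rule (0/0): the expression is a difference driving to ∞ − ∞, not a 0/0 quotient — there is no ratio for the rule to differentiate.
- conjugate multiplication — yes, a natural case for it.


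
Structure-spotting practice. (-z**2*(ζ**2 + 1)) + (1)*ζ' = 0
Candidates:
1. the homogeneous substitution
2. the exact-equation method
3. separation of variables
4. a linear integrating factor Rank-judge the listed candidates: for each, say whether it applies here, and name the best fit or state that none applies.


Verdict: separation of variables — solved for the derivative, the right side splits multiplicatively into a function of each variable alone — divide and integrate each side.
- the homogeneous substitution — rescaling both variables together changes the slope, so no ratio substitution collapses it.
- the exact-equation method: the mixed partial derivatives differ, so the left side is not a total differential.
- separation of variables: applies; the problem has the shape this method handles.
- a linear integrating factor — a nonlinear term in the unknown puts this outside the integrating-factor template.


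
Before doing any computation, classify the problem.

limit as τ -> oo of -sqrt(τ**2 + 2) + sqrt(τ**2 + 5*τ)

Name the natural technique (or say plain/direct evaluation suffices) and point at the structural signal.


Technique: conjugate multiplication — turning the difference into a conjugate-rationalized ratio makes the limit readable.


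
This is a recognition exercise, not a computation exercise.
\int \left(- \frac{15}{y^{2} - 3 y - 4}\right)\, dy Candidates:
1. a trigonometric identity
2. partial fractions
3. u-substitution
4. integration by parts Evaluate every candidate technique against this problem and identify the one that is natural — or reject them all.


Diagnosis: partial fractions — a proper rational integrand over the factorable y^{2} - 3 y - 4: partial fractions reduce it to elementary pieces.
- a trigonometric identity: no sine or cosine appears, so there is nothing for a trigonometric identity to act on.
- partial fractions — yes, a natural case for it.
- u-substitution: no subexpression of the integrand pairs with its own derivative as a factor — individual terms may offer their own substitutions, but any change of variable covering the whole integral would have to be constructed from outside the expression.
- integration by parts: there is no nonconstant-polynomial-times-kernel split with an exp, sine, cosine (degree-1 argument), or logarithm partner.


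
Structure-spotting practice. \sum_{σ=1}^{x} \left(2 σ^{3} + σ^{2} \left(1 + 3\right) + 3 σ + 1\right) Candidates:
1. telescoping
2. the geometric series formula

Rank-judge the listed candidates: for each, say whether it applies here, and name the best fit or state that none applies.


Method: no special technique — the summand is a plain polynomial in σ (expanding first if it arrives factored); standard power-sum formulas evaluate it term by term.
- telescoping — the terms as presented offer no neighboring cancellation — a telescoping rewrite may exist, but the displayed structure does not hand one over.
- the geometric series formula: there is no constant term-to-term ratio.


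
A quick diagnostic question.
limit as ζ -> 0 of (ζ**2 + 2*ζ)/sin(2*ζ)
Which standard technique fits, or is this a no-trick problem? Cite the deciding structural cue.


Diagnosis: l'Hôpital's rule (0/0) — numerator and denominator both vanish at 0 — a genuine 0/0 form, which is exactly when l'Hôpital applies. The standard small-argument limits would also carry it; the rule is the systematic route.


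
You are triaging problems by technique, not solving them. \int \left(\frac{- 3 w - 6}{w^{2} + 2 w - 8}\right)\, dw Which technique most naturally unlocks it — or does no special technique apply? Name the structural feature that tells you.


Best approach: partial fractions — the integrand is a proper rational function and its denominator w^{2} + 2 w - 8 factors into distinct pieces, so it splits into simple fractions.


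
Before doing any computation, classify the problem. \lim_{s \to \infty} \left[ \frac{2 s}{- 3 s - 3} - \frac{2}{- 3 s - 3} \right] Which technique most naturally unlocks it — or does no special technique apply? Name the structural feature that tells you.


Best approach: dominant-term comparison — growth-rate triage: the leading powers of s decide the limit, everything else is noise. As a single quotient, the ∞/∞ shape would yield to repeated differentiation as well — the growth comparison gets there in one look.


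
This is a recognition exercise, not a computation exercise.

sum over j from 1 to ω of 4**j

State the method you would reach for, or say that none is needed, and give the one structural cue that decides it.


Method: the geometric series formula — check a ratio of consecutive terms: it is 4, independent of the index, so the geometric formula closes the sum.


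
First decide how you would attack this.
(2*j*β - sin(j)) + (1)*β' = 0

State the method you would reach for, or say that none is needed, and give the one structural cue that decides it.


Technique: a linear integrating factor — β appears only to the first power with coefficient 2*j — the classic integrating-factor setup.


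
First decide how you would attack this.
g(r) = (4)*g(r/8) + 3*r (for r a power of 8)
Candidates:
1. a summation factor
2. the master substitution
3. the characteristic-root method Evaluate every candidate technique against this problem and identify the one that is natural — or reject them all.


Technique: the master substitution — the call at r/8 makes this multiplicative recursion; the master-style substitution converts it to additive.
- a summation factor: the recursion divides its index rather than shifting it — there is no previous-term chain for a summation factor to telescope.
- the master substitution: yes — fits the structure here.
- the characteristic-root method — a divided-index call is not the fixed-shift linear shape that characteristic roots solve.


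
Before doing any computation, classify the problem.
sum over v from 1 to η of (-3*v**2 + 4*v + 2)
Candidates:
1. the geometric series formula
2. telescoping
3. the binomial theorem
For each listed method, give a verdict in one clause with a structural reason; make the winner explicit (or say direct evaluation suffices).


Best approach: no special technique — constant-multiple powers of v with no cancellation partners and no common ratio — use the standard power-sum formulas.
- the geometric series formula: consecutive terms are not related by a fixed multiplier.
- telescoping: the terms as presented offer no neighboring cancellation — a telescoping rewrite may exist, but the displayed structure does not hand one over.
- the binomial theorem — no binomial coefficients pair up with complementary powers here.


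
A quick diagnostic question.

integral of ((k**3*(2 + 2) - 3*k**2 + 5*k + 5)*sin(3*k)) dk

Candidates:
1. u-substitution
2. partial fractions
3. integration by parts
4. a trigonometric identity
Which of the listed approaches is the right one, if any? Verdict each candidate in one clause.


Best approach: integration by parts — a polynomial factor (k**3*(2 + 2) - 3*k**2 + 5*k + 5) multiplies sin(3*k); differentiating (k**3*(2 + 2) - 3*k**2 + 5*k + 5) lowers its degree while sin(3*k) integrates cleanly, so parts wins.
- u-substitution — no subexpression of the integrand pairs with its own derivative as a factor — individual terms may offer their own substitutions, but any change of variable covering the whole integral would have to be constructed from outside the expression.
- partial fractions: there is no rational-function structure to decompose.
- integration by parts: applies; the problem has the shape this method handles.
- a trigonometric identity — the trigonometric factor has no even power to reduce and no cross-frequency product to convert — the standard power-reduction and product-to-sum identities do not engage it.


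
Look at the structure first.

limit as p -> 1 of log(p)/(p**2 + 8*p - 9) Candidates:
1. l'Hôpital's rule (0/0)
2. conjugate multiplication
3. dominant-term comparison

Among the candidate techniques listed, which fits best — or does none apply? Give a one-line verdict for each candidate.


Verdict: l'Hôpital's rule (0/0) — plug in 1: top and bottom both hit zero, so differentiate each and retry. The standard small-argument limits would also carry it; the rule is the systematic route.
- l'Hôpital's rule (0/0) — yes, a natural case for it.
- conjugate multiplication — rationalization has no target — no divergent radical difference appears.
- dominant-term comparison — this is not a rational comparison of growth rates at infinity.
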